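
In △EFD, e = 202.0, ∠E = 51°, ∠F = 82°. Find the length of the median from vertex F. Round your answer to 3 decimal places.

The third angle is ∠D = 180° − ∠E − ∠F = 47.00°.
Law of sines: f = e·sin F/sin E ≈ 257.4.
Law of sines: d = e·sin D/sin E ≈ 190.1.
Median from F: ½√(2·d² + 2·e² − f²) ≈ 148.01.

m_F ≈ 148.011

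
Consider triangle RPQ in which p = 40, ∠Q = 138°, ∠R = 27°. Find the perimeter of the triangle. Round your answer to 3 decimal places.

perimeter ≈ 213.576

The third angle is ∠P = 180° − ∠Q − ∠R = 15.00°.
Law of sines: r = p·sin R/sin P ≈ 70.163.
Law of sines: q = p·sin Q/sin P ≈ 103.41.
Semiperimeter s = (70.163+40+103.41)/2 = 106.79.
Perimeter = 70.163 + 40 + 103.41 = 213.58.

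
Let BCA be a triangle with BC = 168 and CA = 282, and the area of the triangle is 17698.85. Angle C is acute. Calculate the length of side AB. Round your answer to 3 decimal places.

211.594

From area = ½·BC·CA·sin C, we get sin C = 2·area/(BC·CA) ≈ 0.74717.
Taking the acute solution, ∠C ≈ 48.35°.
Law of cosines then gives AB ≈ 211.59.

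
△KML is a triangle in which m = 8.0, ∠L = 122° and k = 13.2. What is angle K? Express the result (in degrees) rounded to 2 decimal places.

By the law of cosines, l² = k² + m² − 2·k·m·cos L = 350.16, so l ≈ 18.713.
Law of cosines again: cos K = (m² + l² − k²)/(2·m·l) ≈ 0.80133, so ∠K ≈ 36.74°.

36.74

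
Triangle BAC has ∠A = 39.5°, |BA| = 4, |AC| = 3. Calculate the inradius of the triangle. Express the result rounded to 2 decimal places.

By the law of cosines, |CB|² = |BA|² + |AC|² − 2·|BA|·|AC|·cos A = 6.481, so |CB| ≈ 2.5458.
Area = ½·|BA|·|AC|·sin A ≈ 3.8165.
Semiperimeter s = (3+2.5458+4)/2 = 4.7729.
Inradius = area/s = 3.8165/4.7729 ≈ 0.79961.

r ≈ 0.80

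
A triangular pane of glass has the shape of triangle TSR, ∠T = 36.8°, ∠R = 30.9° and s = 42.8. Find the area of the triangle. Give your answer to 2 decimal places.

The third angle is ∠S = 180° − ∠R − ∠T = 112.30°.
Law of sines: t = s·sin T/sin S ≈ 27.711.
Law of sines: r = s·sin R/sin S ≈ 23.756.
Area = ½·s·t·sin R ≈ 304.53.

area ≈ 304.53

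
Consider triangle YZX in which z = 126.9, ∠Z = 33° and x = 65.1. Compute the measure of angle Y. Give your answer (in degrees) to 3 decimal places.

130.776

Law of sines: sin X = x·sin Z/z ≈ 0.27940.
Since z ≥ x, only the acute value applies: ∠X ≈ 16.22°.
Then ∠Y = 180° − ∠Z − ∠X ≈ 130.78°.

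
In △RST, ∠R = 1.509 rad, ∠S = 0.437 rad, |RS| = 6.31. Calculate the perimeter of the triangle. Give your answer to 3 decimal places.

15.949

The third angle is ∠T = π − ∠R − ∠S = 1.196 rad.
Law of sines: |ST| = |RS|·sin R/sin T ≈ 6.7688.
Law of sines: |TR| = |RS|·sin S/sin T ≈ 2.8702.
Semiperimeter s = (6.7688+2.8702+6.31)/2 = 7.9745.
Perimeter = 6.7688 + 2.8702 + 6.31 = 15.949.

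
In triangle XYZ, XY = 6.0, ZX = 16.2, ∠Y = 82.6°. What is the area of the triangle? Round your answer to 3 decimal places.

47.126

Law of sines: sin Z = XY·sin Y/ZX ≈ 0.36729.
Since ZX ≥ XY, only the acute value applies: ∠Z ≈ 21.55°.
Then ∠X = 180° − ∠Y − ∠Z ≈ 75.85°.
Law of sines gives YZ = ZX·sin X/sin Y ≈ 15.841.
Area = ½·ZX·XY·sin X ≈ 47.126.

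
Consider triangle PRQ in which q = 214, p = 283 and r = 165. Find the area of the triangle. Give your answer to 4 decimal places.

Semiperimeter s = (283 + 165 + 214)/2 = 331.
Heron's formula: area = √(331·48·166·117) ≈ 17566.

area ≈ 17566.3524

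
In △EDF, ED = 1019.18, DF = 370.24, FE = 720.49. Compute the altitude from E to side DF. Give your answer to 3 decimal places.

h_E ≈ 502.208

Semiperimeter s = (370.24 + 720.49 + 1019.2)/2 = 1055.
Heron's formula: area = √(1055·684.71·334.46·35.775) ≈ 92969.
The altitude from E has length 2·area/DF ≈ 502.21.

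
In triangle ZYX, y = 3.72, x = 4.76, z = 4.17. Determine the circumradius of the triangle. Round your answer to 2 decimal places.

By the law of cosines, cos Z = (y² + x² − z²) / (2·y·x) ≈ 0.53953, so ∠Z ≈ 57.35°.
Circumradius = z/(2 sin Z) ≈ 2.4763.

R ≈ 2.48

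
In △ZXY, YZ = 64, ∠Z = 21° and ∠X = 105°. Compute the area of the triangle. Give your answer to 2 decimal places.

The third angle is ∠Y = 180° − ∠Z − ∠X = 54.00°.
Law of sines: XY = YZ·sin Z/sin X ≈ 23.745.
Law of sines: ZX = YZ·sin Y/sin X ≈ 53.604.
Area = ½·YZ·XY·sin Y ≈ 614.71.

614.71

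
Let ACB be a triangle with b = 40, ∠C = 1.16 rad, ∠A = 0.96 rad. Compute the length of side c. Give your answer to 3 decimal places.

42.995

The third angle is ∠B = π − ∠A − ∠C = 1.022 rad.
Law of sines: c = b·sin C/sin B ≈ 42.995.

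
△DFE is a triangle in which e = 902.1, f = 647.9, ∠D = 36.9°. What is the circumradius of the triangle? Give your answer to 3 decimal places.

By the law of cosines, d² = f² + e² − 2·f·e·cos D = 2.9877e+05, so d ≈ 546.6.
Area = ½·f·e·sin D ≈ 1.7546e+05.
Circumradius = d/(2 sin D) ≈ 455.18.

455.183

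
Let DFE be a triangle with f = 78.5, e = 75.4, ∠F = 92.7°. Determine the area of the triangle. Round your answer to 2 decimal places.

699.59

Law of sines: sin E = e·sin F/f ≈ 0.95944.
Since f ≥ e, only the acute value applies: ∠E ≈ 73.63°.
Then ∠D = 180° − ∠F − ∠E ≈ 13.67°.
Law of sines gives d = f·sin D/sin F ≈ 18.577.
Area = ½·f·e·sin D ≈ 699.59.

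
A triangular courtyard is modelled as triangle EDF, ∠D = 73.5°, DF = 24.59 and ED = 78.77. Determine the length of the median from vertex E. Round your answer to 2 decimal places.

m_E ≈ 76.20

By the law of cosines, FE² = ED² + DF² − 2·ED·DF·cos D = 5709.1, so FE ≈ 75.559.
Median from E: ½√(2·FE² + 2·ED² − DF²) ≈ 76.196.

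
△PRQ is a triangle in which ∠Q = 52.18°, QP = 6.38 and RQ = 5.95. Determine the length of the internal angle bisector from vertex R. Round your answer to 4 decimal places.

By the law of cosines, PR² = RQ² + QP² − 2·RQ·QP·cos Q = 29.553, so PR ≈ 5.4363.
Law of cosines again: cos R = (PR² + RQ² − QP²)/(2·PR·RQ) ≈ 0.37487, so ∠R ≈ 67.98°.
The bisector from R has length 2·PR·RQ·cos(∠R/2)/(PR+RQ) ≈ 4.7107.

t_R ≈ 4.7107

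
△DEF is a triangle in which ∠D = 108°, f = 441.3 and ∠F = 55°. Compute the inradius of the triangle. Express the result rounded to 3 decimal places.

The third angle is ∠E = 180° − ∠F − ∠D = 17.00°.
Law of sines: d = f·sin D/sin F ≈ 512.36.
Law of sines: e = f·sin E/sin F ≈ 157.51.
Area = ½·f·d·sin E ≈ 33053.
Semiperimeter s = (512.36+157.51+441.3)/2 = 555.58.
Inradius = area/s = 33053/555.58 ≈ 59.493.

59.493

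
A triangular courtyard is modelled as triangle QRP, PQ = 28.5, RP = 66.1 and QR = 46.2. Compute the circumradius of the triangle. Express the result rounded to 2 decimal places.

39.27

By the law of cosines, cos Q = (PQ² + QR² − RP²) / (2·PQ·QR) ≈ -0.54018, so ∠Q ≈ 2.1415 rad.
Circumradius = RP/(2 sin Q) ≈ 39.273.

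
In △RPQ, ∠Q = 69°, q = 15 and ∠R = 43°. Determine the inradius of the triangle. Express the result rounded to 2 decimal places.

The third angle is ∠P = 180° − ∠Q − ∠R = 68.00°.
Law of sines: r = q·sin R/sin Q ≈ 10.958.
Law of sines: p = q·sin P/sin Q ≈ 14.897.
Area = ½·q·r·sin P ≈ 76.199.
Semiperimeter s = (10.958+14.897+15)/2 = 20.428.
Inradius = area/s = 76.199/20.428 ≈ 3.7302.

3.73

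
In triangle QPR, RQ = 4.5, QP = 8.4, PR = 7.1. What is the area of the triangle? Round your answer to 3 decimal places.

15.975

Semiperimeter s = (7.1 + 4.5 + 8.4)/2 = 10.
Heron's formula: area = √(10·2.9·5.5·1.6) ≈ 15.975.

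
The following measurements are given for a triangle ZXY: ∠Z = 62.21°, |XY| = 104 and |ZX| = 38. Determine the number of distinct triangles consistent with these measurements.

1

|ZX|·sin Z = 38·sin(62.21°) ≈ 33.62.
Since |XY| ≥ |ZX|, exactly one triangle exists.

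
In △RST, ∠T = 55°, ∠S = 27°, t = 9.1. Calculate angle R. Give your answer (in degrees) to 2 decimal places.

The third angle is ∠R = 180° − ∠S − ∠T = 98.00°.

∠R ≈ 98.00°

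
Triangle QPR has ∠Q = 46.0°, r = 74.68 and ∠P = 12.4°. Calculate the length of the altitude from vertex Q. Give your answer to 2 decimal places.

The third angle is ∠R = 180° − ∠Q − ∠P = 121.60°.
Law of sines: q = r·sin Q/sin R ≈ 63.072.
Law of sines: p = r·sin P/sin R ≈ 18.828.
Area = ½·r·q·sin P ≈ 505.73.
The altitude from Q has length 2·area/q ≈ 16.036.

16.04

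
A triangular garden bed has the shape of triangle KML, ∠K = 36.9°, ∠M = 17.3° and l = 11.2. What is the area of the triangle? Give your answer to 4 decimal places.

The third angle is ∠L = 180° − ∠K − ∠M = 125.80°.
Law of sines: k = l·sin K/sin L ≈ 8.2912.
Law of sines: m = l·sin M/sin L ≈ 4.1065.
Area = ½·l·k·sin M ≈ 13.807.

area ≈ 13.8074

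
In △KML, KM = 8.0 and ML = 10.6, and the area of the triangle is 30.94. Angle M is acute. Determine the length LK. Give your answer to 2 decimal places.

7.77

From area = ½·KM·ML·sin M, we get sin M = 2·area/(KM·ML) ≈ 0.72972.
Taking the acute solution, ∠M ≈ 46.86°.
Law of cosines then gives LK ≈ 7.7715.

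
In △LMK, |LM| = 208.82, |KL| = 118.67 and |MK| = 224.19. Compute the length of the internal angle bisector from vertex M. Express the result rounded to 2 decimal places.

By the law of cosines, cos M = (|LM|² + |MK|² − |KL|²) / (2·|LM|·|MK|) ≈ 0.85212, so ∠M ≈ 31.56°.
The bisector from M has length 2·|LM|·|MK|·cos(∠M/2)/(|LM|+|MK|) ≈ 208.08.

208.08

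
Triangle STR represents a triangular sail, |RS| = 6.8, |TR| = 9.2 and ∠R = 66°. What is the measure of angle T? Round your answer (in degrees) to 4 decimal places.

By the law of cosines, |ST|² = |TR|² + |RS|² − 2·|TR|·|RS|·cos R = 79.989, so |ST| ≈ 8.9437.
Law of cosines again: cos T = (|ST|² + |TR|² − |RS|²)/(2·|ST|·|TR|) ≈ 0.71941, so ∠T ≈ 43.99°.

43.9939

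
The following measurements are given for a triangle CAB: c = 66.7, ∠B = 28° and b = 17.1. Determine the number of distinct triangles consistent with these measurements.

c·sin B = 66.7·sin(28°) ≈ 31.31.
Since b = 17.1 < 31.31 = c sin B, no triangle exists.

0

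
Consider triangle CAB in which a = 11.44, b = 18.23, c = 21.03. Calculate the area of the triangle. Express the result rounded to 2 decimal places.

Semiperimeter s = (21.03 + 11.44 + 18.23)/2 = 25.35.
Heron's formula: area = √(25.35·4.32·13.91·7.12) ≈ 104.14.

area ≈ 104.14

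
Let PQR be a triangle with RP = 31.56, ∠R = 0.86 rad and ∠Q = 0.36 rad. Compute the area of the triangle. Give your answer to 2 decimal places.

The third angle is ∠P = π − ∠Q − ∠R = 1.922 rad.
Law of sines: QR = RP·sin P/sin Q ≈ 84.133.
Law of sines: PQ = RP·sin R/sin Q ≈ 67.895.
Area = ½·RP·QR·sin R ≈ 1006.1.

1006.13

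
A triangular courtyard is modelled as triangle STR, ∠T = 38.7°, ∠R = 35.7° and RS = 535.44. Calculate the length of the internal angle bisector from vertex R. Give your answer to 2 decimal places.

The third angle is ∠S = 180° − ∠T − ∠R = 105.60°.
Law of sines: TR = RS·sin S/sin T ≈ 824.82.
Law of sines: ST = RS·sin R/sin T ≈ 499.73.
The bisector from R has length 2·TR·RS·cos(∠R/2)/(TR+RS) ≈ 618.09.

618.09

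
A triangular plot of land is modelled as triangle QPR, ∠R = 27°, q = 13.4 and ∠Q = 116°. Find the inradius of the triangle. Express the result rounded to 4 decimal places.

1.8731

The third angle is ∠P = 180° − ∠R − ∠Q = 37.00°.
Law of sines: p = q·sin P/sin Q ≈ 8.9724.
Law of sines: r = q·sin R/sin Q ≈ 6.7685.
Area = ½·q·p·sin R ≈ 27.292.
Semiperimeter s = (13.4+8.9724+6.7685)/2 = 14.57.
Inradius = area/s = 27.292/14.57 ≈ 1.8731.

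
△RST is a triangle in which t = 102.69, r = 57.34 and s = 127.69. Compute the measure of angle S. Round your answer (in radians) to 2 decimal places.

By the law of cosines, cos S = (t² + r² − s²) / (2·t·r) ≈ -0.20988, so ∠S ≈ 1.782 rad.

1.78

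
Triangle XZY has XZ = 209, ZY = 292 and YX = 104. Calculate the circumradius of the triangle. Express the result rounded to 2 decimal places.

R ≈ 206.66

By the law of cosines, cos X = (YX² + XZ² − ZY²) / (2·YX·XZ) ≈ -0.70774, so ∠X ≈ 135.05°.
Circumradius = ZY/(2 sin X) ≈ 206.66.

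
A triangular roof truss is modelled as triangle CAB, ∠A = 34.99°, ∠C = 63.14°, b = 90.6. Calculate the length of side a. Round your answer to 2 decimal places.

52.48

The third angle is ∠B = 180° − ∠C − ∠A = 81.87°.
Law of sines: a = b·sin A/sin B ≈ 52.481.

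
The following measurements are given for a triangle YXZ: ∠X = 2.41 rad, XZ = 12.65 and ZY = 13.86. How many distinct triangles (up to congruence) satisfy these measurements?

1

XZ·sin X = 12.65·sin(2.41 rad) ≈ 8.451.
Since ∠X is not acute, a triangle exists only if ZY > XZ; here ZY > XZ, so there is exactly one triangle.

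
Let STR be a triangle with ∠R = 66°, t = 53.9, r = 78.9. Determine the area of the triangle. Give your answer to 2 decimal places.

2057.55

Law of sines: sin T = t·sin R/r ≈ 0.62408.
Since r ≥ t, only the acute value applies: ∠T ≈ 38.61°.
Then ∠S = 180° − ∠R − ∠T ≈ 75.39°.
Law of sines gives s = r·sin S/sin R ≈ 83.572.
Area = ½·r·t·sin S ≈ 2057.6.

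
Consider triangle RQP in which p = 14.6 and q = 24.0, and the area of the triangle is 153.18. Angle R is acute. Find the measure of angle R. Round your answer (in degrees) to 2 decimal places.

∠R ≈ 60.96°

From area = ½·q·p·sin R, we get sin R = 2·area/(q·p) ≈ 0.87432.
Taking the acute solution, ∠R ≈ 60.96°.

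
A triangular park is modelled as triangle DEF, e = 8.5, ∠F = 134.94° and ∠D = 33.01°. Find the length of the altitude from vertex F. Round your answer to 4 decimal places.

The third angle is ∠E = 180° − ∠F − ∠D = 12.05°.
Law of sines: d = e·sin D/sin E ≈ 22.181.
Law of sines: f = e·sin F/sin E ≈ 28.82.
Area = ½·e·d·sin F ≈ 66.729.
The altitude from F has length 2·area/f ≈ 4.6307.

h_F ≈ 4.6307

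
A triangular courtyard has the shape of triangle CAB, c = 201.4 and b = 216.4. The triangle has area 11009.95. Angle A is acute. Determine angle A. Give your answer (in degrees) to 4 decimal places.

∠A ≈ 30.3474°

From area = ½·b·c·sin A, we get sin A = 2·area/(b·c) ≈ 0.50524.
Taking the acute solution, ∠A ≈ 30.35°.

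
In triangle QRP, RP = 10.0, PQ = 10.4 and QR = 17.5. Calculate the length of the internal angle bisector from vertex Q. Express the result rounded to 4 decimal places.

12.5944

By the law of cosines, cos Q = (PQ² + QR² − RP²) / (2·PQ·QR) ≈ 0.86376, so ∠Q ≈ 30.26°.
The bisector from Q has length 2·PQ·QR·cos(∠Q/2)/(PQ+QR) ≈ 12.594.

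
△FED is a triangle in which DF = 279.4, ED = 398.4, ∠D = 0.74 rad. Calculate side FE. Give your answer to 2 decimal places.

269.04

By the law of cosines, FE² = ED² + DF² − 2·ED·DF·cos D = 72385, so FE ≈ 269.04.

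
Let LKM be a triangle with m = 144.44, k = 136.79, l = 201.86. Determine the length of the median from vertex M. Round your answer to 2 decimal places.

Median from M: ½√(2·l² + 2·k² − m²) ≈ 156.57.

156.57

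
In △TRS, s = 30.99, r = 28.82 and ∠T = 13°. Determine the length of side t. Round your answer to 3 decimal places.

7.106

By the law of cosines, t² = r² + s² − 2·r·s·cos T = 50.491, so t ≈ 7.1057.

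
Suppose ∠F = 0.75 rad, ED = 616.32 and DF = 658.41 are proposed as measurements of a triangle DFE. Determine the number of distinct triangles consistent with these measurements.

DF·sin F = 658.41·sin(0.75 rad) ≈ 448.8.
Since DF sin F < ED < DF (448.8 < 616.32 < 658.41), two triangles exist.

2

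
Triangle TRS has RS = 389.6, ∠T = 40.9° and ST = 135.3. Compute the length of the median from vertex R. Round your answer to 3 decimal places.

m_R ≈ 432.801

Law of sines: sin R = ST·sin T/RS ≈ 0.22738.
Since RS ≥ ST, only the acute value applies: ∠R ≈ 13.14°.
Then ∠S = 180° − ∠T − ∠R ≈ 125.96°.
Law of sines gives TR = RS·sin S/sin T ≈ 481.66.
Median from R: ½√(2·TR² + 2·RS² − ST²) ≈ 432.8.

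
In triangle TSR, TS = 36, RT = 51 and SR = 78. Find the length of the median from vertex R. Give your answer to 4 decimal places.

Median from R: ½√(2·SR² + 2·RT² − TS²) ≈ 63.392.

m_R ≈ 63.3916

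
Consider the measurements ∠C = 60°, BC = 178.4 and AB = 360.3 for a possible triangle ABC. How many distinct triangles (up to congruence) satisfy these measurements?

BC·sin C = 178.4·sin(60°) ≈ 154.5.
Since AB ≥ BC, exactly one triangle exists.

1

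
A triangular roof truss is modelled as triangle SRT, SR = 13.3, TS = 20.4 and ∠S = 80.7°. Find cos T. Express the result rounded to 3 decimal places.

By the law of cosines, RT² = TS² + SR² − 2·TS·SR·cos S = 505.36, so RT ≈ 22.48.
Law of cosines again: cos T = (RT² + TS² − SR²)/(2·RT·TS) ≈ 0.81186, so ∠T ≈ 35.72°.

0.812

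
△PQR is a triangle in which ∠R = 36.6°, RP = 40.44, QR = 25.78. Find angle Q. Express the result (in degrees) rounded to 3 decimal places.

∠Q ≈ 105.498°

By the law of cosines, PQ² = QR² + RP² − 2·QR·RP·cos R = 626.06, so PQ ≈ 25.021.
Law of cosines again: cos Q = (PQ² + QR² − RP²)/(2·PQ·QR) ≈ -0.26721, so ∠Q ≈ 105.50°.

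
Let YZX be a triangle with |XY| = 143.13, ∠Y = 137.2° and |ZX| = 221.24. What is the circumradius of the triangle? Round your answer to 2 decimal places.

Law of sines: sin Z = |XY|·sin Y/|ZX| ≈ 0.43956.
Since |ZX| ≥ |XY|, only the acute value applies: ∠Z ≈ 26.08°.
Then ∠X = 180° − ∠Y − ∠Z ≈ 16.72°.
Law of sines gives |YZ| = |ZX|·sin X/sin Y ≈ 93.702.
Circumradius = |ZX|/(2 sin Y) ≈ 162.81.

R ≈ 162.81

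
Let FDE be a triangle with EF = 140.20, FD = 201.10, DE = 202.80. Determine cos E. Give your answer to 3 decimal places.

0.358

By the law of cosines, cos E = (DE² + EF² − FD²) / (2·DE·EF) ≈ 0.35774, so ∠E ≈ 1.205 rad.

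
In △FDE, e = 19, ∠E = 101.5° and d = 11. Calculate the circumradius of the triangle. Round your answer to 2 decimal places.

R ≈ 9.69

Law of sines: sin D = d·sin E/e ≈ 0.56732.
Since e ≥ d, only the acute value applies: ∠D ≈ 34.56°.
Then ∠F = 180° − ∠E − ∠D ≈ 43.94°.
Law of sines gives f = e·sin F/sin E ≈ 13.453.
Circumradius = e/(2 sin E) ≈ 9.6946.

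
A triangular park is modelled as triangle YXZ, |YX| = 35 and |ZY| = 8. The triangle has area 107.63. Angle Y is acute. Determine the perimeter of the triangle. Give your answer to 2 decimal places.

From area = ½·|ZY|·|YX|·sin Y, we get sin Y = 2·area/(|ZY|·|YX|) ≈ 0.76879.
Taking the acute solution, ∠Y ≈ 50.24°.
Law of cosines then gives |XZ| ≈ 30.51.
Perimeter = 30.51 + 8 + 35 = 73.51.

73.51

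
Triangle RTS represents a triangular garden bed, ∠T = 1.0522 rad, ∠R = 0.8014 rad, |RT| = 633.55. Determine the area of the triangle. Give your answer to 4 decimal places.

area ≈ 130387.9700

The third angle is ∠S = π − ∠R − ∠T = 1.2880 rad.
Law of sines: |TS| = |RT|·sin R/sin S ≈ 473.92.
Law of sines: |SR| = |RT|·sin T/sin S ≈ 573.01.
Area = ½·|RT|·|TS|·sin T ≈ 1.3039e+05.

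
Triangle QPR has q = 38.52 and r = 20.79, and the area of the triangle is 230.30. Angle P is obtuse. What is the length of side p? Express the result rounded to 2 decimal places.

From area = ½·r·q·sin P, we get sin P = 2·area/(r·q) ≈ 0.57515.
Taking the obtuse solution, ∠P ≈ 144.89°.
Law of cosines then gives p ≈ 56.8.

56.80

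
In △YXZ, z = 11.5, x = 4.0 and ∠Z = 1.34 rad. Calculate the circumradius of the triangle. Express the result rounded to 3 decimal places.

Law of sines: sin X = x·sin Z/z ≈ 0.33860.
Since z ≥ x, only the acute value applies: ∠X ≈ 0.345 rad.
Then ∠Y = π − ∠Z − ∠X ≈ 1.456 rad.
Law of sines gives y = z·sin Y/sin Z ≈ 11.736.
Circumradius = z/(2 sin Z) ≈ 5.9066.

R ≈ 5.907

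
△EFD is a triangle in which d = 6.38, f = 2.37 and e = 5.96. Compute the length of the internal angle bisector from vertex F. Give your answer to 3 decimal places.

By the law of cosines, cos F = (d² + e² − f²) / (2·d·e) ≈ 0.92846, so ∠F ≈ 21.80°.
The bisector from F has length 2·d·e·cos(∠F/2)/(d+e) ≈ 6.0516.

t_F ≈ 6.052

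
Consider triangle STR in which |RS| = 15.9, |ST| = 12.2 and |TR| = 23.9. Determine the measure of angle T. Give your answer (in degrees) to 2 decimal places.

∠T ≈ 36.75°

By the law of cosines, cos T = (|ST|² + |TR|² − |RS|²) / (2·|ST|·|TR|) ≈ 0.80122, so ∠T ≈ 36.75°.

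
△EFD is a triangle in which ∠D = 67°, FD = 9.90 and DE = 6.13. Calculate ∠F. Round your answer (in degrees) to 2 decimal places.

By the law of cosines, EF² = FD² + DE² − 2·FD·DE·cos D = 88.162, so EF ≈ 9.3895.
Law of cosines again: cos F = (EF² + FD² − DE²)/(2·EF·FD) ≈ 0.79928, so ∠F ≈ 36.94°.

∠F ≈ 36.94°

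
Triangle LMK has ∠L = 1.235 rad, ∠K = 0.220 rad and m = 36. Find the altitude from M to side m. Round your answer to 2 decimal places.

The third angle is ∠M = π − ∠K − ∠L = 1.687 rad.
Law of sines: l = m·sin L/sin M ≈ 34.218.
Law of sines: k = m·sin K/sin M ≈ 7.9092.
Area = ½·m·l·sin K ≈ 134.41.
The altitude from M has length 2·area/m ≈ 7.4675.

7.47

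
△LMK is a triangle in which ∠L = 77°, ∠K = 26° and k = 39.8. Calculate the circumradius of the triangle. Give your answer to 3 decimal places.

R ≈ 45.395

The third angle is ∠M = 180° − ∠K − ∠L = 77.00°.
Law of sines: l = k·sin L/sin K ≈ 88.464.
Law of sines: m = k·sin M/sin K ≈ 88.464.
Circumradius = k/(2 sin K) ≈ 45.395.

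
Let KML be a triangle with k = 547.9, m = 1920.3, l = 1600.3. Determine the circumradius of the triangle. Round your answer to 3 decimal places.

By the law of cosines, cos K = (m² + l² − k²) / (2·m·l) ≈ 0.96782, so ∠K ≈ 14.58°.
Circumradius = k/(2 sin K) ≈ 1088.6.

R ≈ 1088.609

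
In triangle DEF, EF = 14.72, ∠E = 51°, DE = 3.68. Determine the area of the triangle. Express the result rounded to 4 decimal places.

Area = ½·DE·EF·sin E ≈ 21.049.

area ≈ 21.0488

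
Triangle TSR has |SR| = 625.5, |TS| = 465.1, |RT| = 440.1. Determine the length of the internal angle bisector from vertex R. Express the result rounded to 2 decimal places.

t_R ≈ 472.06

By the law of cosines, cos R = (|SR|² + |RT|² − |TS|²) / (2·|SR|·|RT|) ≈ 0.66953, so ∠R ≈ 47.97°.
The bisector from R has length 2·|SR|·|RT|·cos(∠R/2)/(|SR|+|RT|) ≈ 472.06.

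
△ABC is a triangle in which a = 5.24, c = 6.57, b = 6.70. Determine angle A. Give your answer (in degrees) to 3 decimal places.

By the law of cosines, cos A = (b² + c² − a²) / (2·b·c) ≈ 0.68831, so ∠A ≈ 46.50°.

46.504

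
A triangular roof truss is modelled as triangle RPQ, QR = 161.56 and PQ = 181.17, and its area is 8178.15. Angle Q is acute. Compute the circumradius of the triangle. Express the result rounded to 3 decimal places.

91.149

From area = ½·PQ·QR·sin Q, we get sin Q = 2·area/(PQ·QR) ≈ 0.55881.
Taking the acute solution, ∠Q ≈ 33.97°.
Law of cosines then gives RP ≈ 101.87.
Circumradius = RP/(2 sin Q) ≈ 91.149.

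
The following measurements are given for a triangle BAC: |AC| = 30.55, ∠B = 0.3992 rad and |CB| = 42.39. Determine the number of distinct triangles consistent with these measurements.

|CB|·sin B = 42.39·sin(0.3992 rad) ≈ 16.48.
Since |CB| sin B < |AC| < |CB| (16.48 < 30.55 < 42.39), two triangles exist.

2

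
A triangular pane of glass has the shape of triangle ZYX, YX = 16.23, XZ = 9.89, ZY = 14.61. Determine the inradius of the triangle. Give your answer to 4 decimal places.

Semiperimeter s = (16.23 + 9.89 + 14.61)/2 = 20.365.
Heron's formula: area = √(20.365·4.135·10.475·5.755) ≈ 71.249.
Inradius = area/s = 71.249/20.365 ≈ 3.4986.

3.4986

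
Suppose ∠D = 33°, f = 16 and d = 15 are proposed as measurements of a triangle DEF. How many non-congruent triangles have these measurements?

2

f·sin D = 16·sin(33°) ≈ 8.714.
Since f sin D < d < f (8.714 < 15 < 16), two triangles exist.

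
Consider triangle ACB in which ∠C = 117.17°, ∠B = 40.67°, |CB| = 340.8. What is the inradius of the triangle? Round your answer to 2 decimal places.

The third angle is ∠A = 180° − ∠C − ∠B = 22.16°.
Law of sines: |BA| = |CB|·sin C/sin A ≈ 803.82.
Law of sines: |AC| = |CB|·sin B/sin A ≈ 588.82.
Area = ½·|CB|·|BA|·sin B ≈ 89264.
Semiperimeter s = (340.8+803.82+588.82)/2 = 866.72.
Inradius = area/s = 89264/866.72 ≈ 102.99.

102.99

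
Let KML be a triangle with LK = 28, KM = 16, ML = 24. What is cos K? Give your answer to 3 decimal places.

0.518

By the law of cosines, cos K = (LK² + KM² − ML²) / (2·LK·KM) ≈ 0.51786, so ∠K ≈ 58.81°.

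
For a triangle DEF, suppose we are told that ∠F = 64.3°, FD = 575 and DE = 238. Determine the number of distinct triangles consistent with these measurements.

0

FD·sin F = 575·sin(64.3°) ≈ 518.1.
Since DE = 238 < 518.1 = FD sin F, no triangle exists.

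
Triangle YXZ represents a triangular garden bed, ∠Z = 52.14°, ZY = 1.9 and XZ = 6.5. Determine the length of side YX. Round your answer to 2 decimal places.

By the law of cosines, YX² = XZ² + ZY² − 2·XZ·ZY·cos Z = 30.701, so YX ≈ 5.5408.

5.54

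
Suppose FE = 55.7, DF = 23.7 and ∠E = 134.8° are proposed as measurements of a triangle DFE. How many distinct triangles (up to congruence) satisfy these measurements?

FE·sin E = 55.7·sin(134.8°) ≈ 39.52.
Since ∠E is not acute, a triangle exists only if DF > FE; here DF ≤ FE, so there is no triangle.

0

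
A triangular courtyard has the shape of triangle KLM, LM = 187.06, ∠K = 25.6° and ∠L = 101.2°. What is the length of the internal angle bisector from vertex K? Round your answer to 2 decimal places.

The third angle is ∠M = 180° − ∠K − ∠L = 53.20°.
Law of sines: MK = LM·sin L/sin K ≈ 424.68.
Law of sines: KL = LM·sin M/sin K ≈ 346.66.
The bisector from K has length 2·MK·KL·cos(∠K/2)/(MK+KL) ≈ 372.23.

t_K ≈ 372.23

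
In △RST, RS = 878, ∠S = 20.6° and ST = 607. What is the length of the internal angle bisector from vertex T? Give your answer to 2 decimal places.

t_T ≈ 215.17

By the law of cosines, TR² = RS² + ST² − 2·RS·ST·cos S = 1.4159e+05, so TR ≈ 376.29.
Law of cosines again: cos T = (ST² + TR² − RS²)/(2·ST·TR) ≈ -0.57100, so ∠T ≈ 124.82°.
The bisector from T has length 2·ST·TR·cos(∠T/2)/(ST+TR) ≈ 215.17.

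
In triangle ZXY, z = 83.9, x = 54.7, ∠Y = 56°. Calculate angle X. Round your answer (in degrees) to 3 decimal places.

By the law of cosines, y² = z² + x² − 2·z·x·cos Y = 4898.7, so y ≈ 69.99.
Law of cosines again: cos X = (y² + z² − x²)/(2·y·z) ≈ 0.76171, so ∠X ≈ 40.39°.

∠X ≈ 40.385°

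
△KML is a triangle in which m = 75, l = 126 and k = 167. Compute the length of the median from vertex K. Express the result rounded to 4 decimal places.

Median from K: ½√(2·m² + 2·l² − k²) ≈ 61.467.

61.4675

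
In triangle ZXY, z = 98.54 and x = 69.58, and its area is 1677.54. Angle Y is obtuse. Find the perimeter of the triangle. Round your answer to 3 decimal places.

330.940

From area = ½·z·x·sin Y, we get sin Y = 2·area/(z·x) ≈ 0.48933.
Taking the obtuse solution, ∠Y ≈ 150.70°.
Law of cosines then gives y ≈ 162.82.
Perimeter = 98.54 + 69.58 + 162.82 = 330.94.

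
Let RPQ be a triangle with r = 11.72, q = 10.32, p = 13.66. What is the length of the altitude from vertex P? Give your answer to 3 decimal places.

8.603

Semiperimeter s = (11.72 + 13.66 + 10.32)/2 = 17.85.
Heron's formula: area = √(17.85·6.13·4.19·7.53) ≈ 58.756.
The altitude from P has length 2·area/p ≈ 8.6027.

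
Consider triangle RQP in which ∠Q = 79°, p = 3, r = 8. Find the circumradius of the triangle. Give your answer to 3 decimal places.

By the law of cosines, q² = p² + r² − 2·p·r·cos Q = 63.841, so q ≈ 7.9901.
Area = ½·p·r·sin Q ≈ 11.78.
Circumradius = q/(2 sin Q) ≈ 4.0698.

4.070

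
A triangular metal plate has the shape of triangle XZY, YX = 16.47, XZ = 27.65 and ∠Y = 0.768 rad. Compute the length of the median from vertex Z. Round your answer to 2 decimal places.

Law of sines: sin Z = YX·sin Y/XZ ≈ 0.41380.
Since XZ ≥ YX, only the acute value applies: ∠Z ≈ 0.427 rad.
Then ∠X = π − ∠Y − ∠Z ≈ 1.947 rad.
Law of sines gives ZY = XZ·sin X/sin Y ≈ 37.019.
Median from Z: ½√(2·XZ² + 2·ZY² − YX²) ≈ 31.617.

31.62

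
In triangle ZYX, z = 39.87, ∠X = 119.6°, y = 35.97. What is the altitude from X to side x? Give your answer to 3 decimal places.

h_X ≈ 19.016

By the law of cosines, x² = z² + y² − 2·z·y·cos X = 4300.2, so x ≈ 65.576.
Area = ½·z·y·sin X ≈ 623.48.
The altitude from X has length 2·area/x ≈ 19.016.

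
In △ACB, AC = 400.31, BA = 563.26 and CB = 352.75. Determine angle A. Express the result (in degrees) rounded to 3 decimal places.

∠A ≈ 38.468°

By the law of cosines, cos A = (BA² + AC² − CB²) / (2·BA·AC) ≈ 0.78295, so ∠A ≈ 38.47°.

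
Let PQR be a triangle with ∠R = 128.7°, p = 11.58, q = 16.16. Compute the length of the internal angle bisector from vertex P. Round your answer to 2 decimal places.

t_P ≈ 19.32

By the law of cosines, r² = p² + q² − 2·p·q·cos R = 629.25, so r ≈ 25.085.
Law of cosines again: cos P = (q² + r² − p²)/(2·q·r) ≈ 0.93285, so ∠P ≈ 21.12°.
The bisector from P has length 2·q·r·cos(∠P/2)/(q+r) ≈ 19.324.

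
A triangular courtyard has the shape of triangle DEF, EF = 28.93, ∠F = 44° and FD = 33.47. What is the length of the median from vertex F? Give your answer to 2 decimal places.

m_F ≈ 28.94

By the law of cosines, DE² = EF² + FD² − 2·EF·FD·cos F = 564.13, so DE ≈ 23.751.
Median from F: ½√(2·EF² + 2·FD² − DE²) ≈ 28.941.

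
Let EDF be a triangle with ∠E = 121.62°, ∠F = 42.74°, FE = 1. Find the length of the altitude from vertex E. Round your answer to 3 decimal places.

h_E ≈ 0.679

The third angle is ∠D = 180° − ∠F − ∠E = 15.64°.
Law of sines: DF = FE·sin E/sin D ≈ 3.1586.
Law of sines: ED = FE·sin F/sin D ≈ 2.5174.
Area = ½·FE·DF·sin F ≈ 1.0718.
The altitude from E has length 2·area/DF ≈ 0.67867.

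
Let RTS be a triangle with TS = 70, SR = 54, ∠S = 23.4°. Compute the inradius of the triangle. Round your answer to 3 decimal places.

r ≈ 9.772

By the law of cosines, RT² = TS² + SR² − 2·TS·SR·cos S = 877.78, so RT ≈ 29.627.
Area = ½·TS·SR·sin S ≈ 750.61.
Semiperimeter s = (70+54+29.627)/2 = 76.814.
Inradius = area/s = 750.61/76.814 ≈ 9.7718.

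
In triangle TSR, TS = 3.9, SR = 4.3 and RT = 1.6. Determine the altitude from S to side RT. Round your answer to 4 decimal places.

3.8935

Semiperimeter s = (4.3 + 1.6 + 3.9)/2 = 4.9.
Heron's formula: area = √(4.9·0.6·3.3·1) ≈ 3.1148.
The altitude from S has length 2·area/RT ≈ 3.8935.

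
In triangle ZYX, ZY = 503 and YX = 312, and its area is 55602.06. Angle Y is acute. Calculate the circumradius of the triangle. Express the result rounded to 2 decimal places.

From area = ½·ZY·YX·sin Y, we get sin Y = 2·area/(ZY·YX) ≈ 0.70860.
Taking the acute solution, ∠Y ≈ 45.12°.
Law of cosines then gives XZ ≈ 359.
Circumradius = XZ/(2 sin Y) ≈ 253.32.

R ≈ 253.32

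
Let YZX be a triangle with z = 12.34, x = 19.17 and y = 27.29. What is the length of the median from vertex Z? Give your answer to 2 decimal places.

Median from Z: ½√(2·x² + 2·y² − z²) ≈ 22.761.

m_Z ≈ 22.76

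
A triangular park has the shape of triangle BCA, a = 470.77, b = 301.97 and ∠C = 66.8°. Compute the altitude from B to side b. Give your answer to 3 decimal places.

h_B ≈ 432.701

By the law of cosines, c² = a² + b² − 2·a·b·cos C = 2.0081e+05, so c ≈ 448.11.
Area = ½·a·b·sin C ≈ 65331.
The altitude from B has length 2·area/b ≈ 432.7.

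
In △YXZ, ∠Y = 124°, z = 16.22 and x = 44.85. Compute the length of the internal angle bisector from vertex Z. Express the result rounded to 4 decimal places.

49.2683

By the law of cosines, y² = x² + z² − 2·x·z·cos Y = 3088.2, so y ≈ 55.572.
Law of cosines again: cos Z = (y² + x² − z²)/(2·y·x) ≈ 0.97028, so ∠Z ≈ 14.00°.
The bisector from Z has length 2·y·x·cos(∠Z/2)/(y+x) ≈ 49.268.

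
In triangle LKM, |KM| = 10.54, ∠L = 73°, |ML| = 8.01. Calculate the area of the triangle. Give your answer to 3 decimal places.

Law of sines: sin K = |ML|·sin L/|KM| ≈ 0.72676.
Since |KM| ≥ |ML|, only the acute value applies: ∠K ≈ 46.62°.
Then ∠M = 180° − ∠L − ∠K ≈ 60.38°.
Law of sines gives |LK| = |KM|·sin M/sin L ≈ 9.5818.
Area = ½·|KM|·|ML|·sin M ≈ 36.698.

36.698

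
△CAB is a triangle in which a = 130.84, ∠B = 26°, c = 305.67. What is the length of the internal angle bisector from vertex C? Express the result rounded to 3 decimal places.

By the law of cosines, b² = c² + a² − 2·c·a·cos B = 38661, so b ≈ 196.62.
Law of cosines again: cos C = (a² + b² − c²)/(2·a·b) ≈ -0.73183, so ∠C ≈ 137.04°.
The bisector from C has length 2·a·b·cos(∠C/2)/(a+b) ≈ 57.535.

57.535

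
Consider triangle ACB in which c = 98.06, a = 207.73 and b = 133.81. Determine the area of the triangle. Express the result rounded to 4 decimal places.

Semiperimeter s = (207.73 + 98.06 + 133.81)/2 = 219.8.
Heron's formula: area = √(219.8·12.07·121.74·85.99) ≈ 5270.

5269.9695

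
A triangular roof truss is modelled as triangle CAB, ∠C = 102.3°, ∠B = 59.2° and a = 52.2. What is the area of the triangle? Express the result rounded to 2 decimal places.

The third angle is ∠A = 180° − ∠B − ∠C = 18.50°.
Law of sines: c = a·sin C/sin A ≈ 160.73.
Law of sines: b = a·sin B/sin A ≈ 141.31.
Area = ½·a·c·sin B ≈ 3603.5.

3603.48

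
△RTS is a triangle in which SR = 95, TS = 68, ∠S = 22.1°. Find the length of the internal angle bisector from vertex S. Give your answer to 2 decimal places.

By the law of cosines, RT² = TS² + SR² − 2·TS·SR·cos S = 1678.3, so RT ≈ 40.966.
The bisector from S has length 2·TS·SR·cos(∠S/2)/(TS+SR) ≈ 77.794.

77.79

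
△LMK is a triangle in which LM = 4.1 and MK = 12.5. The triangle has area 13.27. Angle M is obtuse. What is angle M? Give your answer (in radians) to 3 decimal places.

From area = ½·LM·MK·sin M, we get sin M = 2·area/(LM·MK) ≈ 0.51785.
Taking the obtuse solution, ∠M ≈ 2.597 rad.

2.597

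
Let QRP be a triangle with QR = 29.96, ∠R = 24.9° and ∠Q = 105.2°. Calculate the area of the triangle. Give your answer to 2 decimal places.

The third angle is ∠P = 180° − ∠Q − ∠R = 49.90°.
Law of sines: RP = QR·sin Q/sin P ≈ 37.797.
Law of sines: PQ = QR·sin R/sin P ≈ 16.491.
Area = ½·QR·RP·sin R ≈ 238.39.

area ≈ 238.39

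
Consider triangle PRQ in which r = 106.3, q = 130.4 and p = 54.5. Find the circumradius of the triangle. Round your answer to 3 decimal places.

By the law of cosines, cos P = (r² + q² − p²) / (2·r·q) ≈ 0.91381, so ∠P ≈ 23.96°.
Circumradius = p/(2 sin P) ≈ 67.095.

67.095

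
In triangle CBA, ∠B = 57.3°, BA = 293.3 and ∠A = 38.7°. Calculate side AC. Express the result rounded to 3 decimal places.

The third angle is ∠C = 180° − ∠B − ∠A = 84.00°.
Law of sines: AC = BA·sin B/sin C ≈ 248.17.

248.175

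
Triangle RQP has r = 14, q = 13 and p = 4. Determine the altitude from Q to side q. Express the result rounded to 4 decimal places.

Semiperimeter s = (14 + 13 + 4)/2 = 15.5.
Heron's formula: area = √(15.5·1.5·2.5·11.5) ≈ 25.854.
The altitude from Q has length 2·area/q ≈ 3.9776.

3.9776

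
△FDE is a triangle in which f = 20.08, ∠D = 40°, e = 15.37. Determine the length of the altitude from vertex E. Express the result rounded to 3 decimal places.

h_E ≈ 12.907

By the law of cosines, d² = e² + f² − 2·e·f·cos D = 166.6, so d ≈ 12.907.
Area = ½·e·f·sin D ≈ 99.192.
The altitude from E has length 2·area/e ≈ 12.907.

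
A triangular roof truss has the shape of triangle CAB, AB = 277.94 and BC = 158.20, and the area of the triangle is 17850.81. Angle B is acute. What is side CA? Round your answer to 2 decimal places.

225.71

From area = ½·AB·BC·sin B, we get sin B = 2·area/(AB·BC) ≈ 0.81195.
Taking the acute solution, ∠B ≈ 54.29°.
Law of cosines then gives CA ≈ 225.71.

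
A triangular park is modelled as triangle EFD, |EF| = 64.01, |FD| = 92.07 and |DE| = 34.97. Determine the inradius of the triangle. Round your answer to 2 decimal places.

Semiperimeter s = (92.07 + 34.97 + 64.01)/2 = 95.525.
Heron's formula: area = √(95.525·3.455·60.555·31.515) ≈ 793.63.
Inradius = area/s = 793.63/95.525 ≈ 8.3081.

8.31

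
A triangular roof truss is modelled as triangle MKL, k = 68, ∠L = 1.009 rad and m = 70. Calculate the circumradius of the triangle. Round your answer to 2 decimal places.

R ≈ 39.42

By the law of cosines, l² = m² + k² − 2·m·k·cos L = 4452.6, so l ≈ 66.728.
Area = ½·m·k·sin L ≈ 2014.2.
Circumradius = l/(2 sin L) ≈ 39.423.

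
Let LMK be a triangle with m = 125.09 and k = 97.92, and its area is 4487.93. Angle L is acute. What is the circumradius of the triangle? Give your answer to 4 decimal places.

From area = ½·m·k·sin L, we get sin L = 2·area/(m·k) ≈ 0.73279.
Taking the acute solution, ∠L ≈ 47.12°.
Law of cosines then gives l ≈ 92.555.
Circumradius = l/(2 sin L) ≈ 63.152.

R ≈ 63.1521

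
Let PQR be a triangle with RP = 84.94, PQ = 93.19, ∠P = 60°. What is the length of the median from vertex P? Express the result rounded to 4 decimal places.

77.1601

By the law of cosines, QR² = RP² + PQ² − 2·RP·PQ·cos P = 7983.6, so QR ≈ 89.351.
Median from P: ½√(2·RP² + 2·PQ² − QR²) ≈ 77.16.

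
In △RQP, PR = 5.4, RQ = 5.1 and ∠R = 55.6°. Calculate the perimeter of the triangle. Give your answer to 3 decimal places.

By the law of cosines, QP² = PR² + RQ² − 2·PR·RQ·cos R = 24.052, so QP ≈ 4.9042.
Semiperimeter s = (4.9042+5.4+5.1)/2 = 7.7021.
Perimeter = 4.9042 + 5.4 + 5.1 = 15.404.

15.404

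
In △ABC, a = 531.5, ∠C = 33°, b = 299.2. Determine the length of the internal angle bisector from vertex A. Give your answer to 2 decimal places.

163.01

By the law of cosines, c² = a² + b² − 2·a·b·cos C = 1.0527e+05, so c ≈ 324.46.
Law of cosines again: cos A = (b² + c² − a²)/(2·b·c) ≈ -0.45168, so ∠A ≈ 116.85°.
The bisector from A has length 2·b·c·cos(∠A/2)/(b+c) ≈ 163.01.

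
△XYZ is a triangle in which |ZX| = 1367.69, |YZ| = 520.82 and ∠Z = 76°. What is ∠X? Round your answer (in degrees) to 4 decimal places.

22.1456

By the law of cosines, |XY|² = |YZ|² + |ZX|² − 2·|YZ|·|ZX|·cos Z = 1.7972e+06, so |XY| ≈ 1340.6.
Law of cosines again: cos X = (|ZX|² + |XY|² − |YZ|²)/(2·|ZX|·|XY|) ≈ 0.92623, so ∠X ≈ 22.15°.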